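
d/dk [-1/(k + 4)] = (k + 4)^(-2)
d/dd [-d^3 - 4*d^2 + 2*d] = -3*d^2 - 8*d + 2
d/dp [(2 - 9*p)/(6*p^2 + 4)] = 3*(9*p^2 - 4*p - 6)/(2*(9*p^4 + 12*p^2 + 4))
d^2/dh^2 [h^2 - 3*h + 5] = 2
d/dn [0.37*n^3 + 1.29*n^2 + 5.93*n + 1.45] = 1.11*n^2 + 2.58*n + 5.93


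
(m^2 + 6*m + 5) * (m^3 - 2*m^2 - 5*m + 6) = m^5 + 4*m^4 - 12*m^3 - 34*m^2 + 11*m + 30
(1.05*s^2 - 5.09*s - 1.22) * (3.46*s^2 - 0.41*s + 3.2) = 3.633*s^4 - 18.0419*s^3 + 1.2257*s^2 - 15.7878*s - 3.904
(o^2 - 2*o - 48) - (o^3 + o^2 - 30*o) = -o^3 + 28*o - 48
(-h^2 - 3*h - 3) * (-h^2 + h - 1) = h^4 + 2*h^3 + h^2 + 3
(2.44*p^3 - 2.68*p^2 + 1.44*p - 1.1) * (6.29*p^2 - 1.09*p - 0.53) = 15.3476*p^5 - 19.5168*p^4 + 10.6856*p^3 - 7.0682*p^2 + 0.4358*p + 0.583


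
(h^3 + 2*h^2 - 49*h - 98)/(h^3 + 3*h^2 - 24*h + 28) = (h^2 - 5*h - 14)/(h^2 - 4*h + 4)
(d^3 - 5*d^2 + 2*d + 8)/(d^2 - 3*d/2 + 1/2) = 2*(d^3 - 5*d^2 + 2*d + 8)/(2*d^2 - 3*d + 1)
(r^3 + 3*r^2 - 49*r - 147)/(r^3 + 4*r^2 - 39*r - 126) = (r - 7)/(r - 6)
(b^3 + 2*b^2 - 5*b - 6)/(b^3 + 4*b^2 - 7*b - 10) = (b + 3)/(b + 5)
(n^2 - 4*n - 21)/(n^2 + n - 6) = (n - 7)/(n - 2)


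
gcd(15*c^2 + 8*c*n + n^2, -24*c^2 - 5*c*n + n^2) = 3*c + n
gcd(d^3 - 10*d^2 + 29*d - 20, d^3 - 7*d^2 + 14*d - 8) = d^2 - 5*d + 4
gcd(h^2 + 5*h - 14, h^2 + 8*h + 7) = h + 7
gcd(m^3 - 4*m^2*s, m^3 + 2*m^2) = m^2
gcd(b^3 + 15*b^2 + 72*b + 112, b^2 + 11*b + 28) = b^2 + 11*b + 28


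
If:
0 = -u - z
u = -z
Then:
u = -z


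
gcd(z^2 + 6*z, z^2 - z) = z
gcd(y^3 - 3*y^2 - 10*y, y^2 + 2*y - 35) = y - 5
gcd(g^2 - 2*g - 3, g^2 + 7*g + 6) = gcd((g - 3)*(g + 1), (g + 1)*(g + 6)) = g + 1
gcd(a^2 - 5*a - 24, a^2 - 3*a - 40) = a - 8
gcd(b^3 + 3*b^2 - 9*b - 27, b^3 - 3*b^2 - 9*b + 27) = b^2 - 9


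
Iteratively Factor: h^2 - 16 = (h - 4)*(h + 4)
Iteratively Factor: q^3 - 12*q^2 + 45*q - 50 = (q - 5)*(q^2 - 7*q + 10) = (q - 5)^2*(q - 2)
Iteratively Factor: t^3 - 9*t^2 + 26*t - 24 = (t - 4)*(t^2 - 5*t + 6) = (t - 4)*(t - 3)*(t - 2)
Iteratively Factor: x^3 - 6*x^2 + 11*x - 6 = (x - 2)*(x^2 - 4*x + 3) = (x - 2)*(x - 1)*(x - 3)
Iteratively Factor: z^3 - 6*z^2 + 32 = (z - 4)*(z^2 - 2*z - 8) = (z - 4)*(z + 2)*(z - 4)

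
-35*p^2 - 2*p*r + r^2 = (-7*p + r)*(5*p + r)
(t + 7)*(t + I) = t^2 + 7*t + I*t + 7*I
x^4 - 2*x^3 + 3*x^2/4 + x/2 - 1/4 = (x - 1)^2*(x - 1/2)*(x + 1/2)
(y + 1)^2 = y^2 + 2*y + 1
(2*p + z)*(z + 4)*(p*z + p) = 2*p^2*z^2 + 10*p^2*z + 8*p^2 + p*z^3 + 5*p*z^2 + 4*p*z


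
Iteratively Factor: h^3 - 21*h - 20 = (h + 1)*(h^2 - h - 20) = (h + 1)*(h + 4)*(h - 5)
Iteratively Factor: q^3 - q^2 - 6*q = (q - 3)*(q^2 + 2*q) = (q - 3)*(q + 2)*(q)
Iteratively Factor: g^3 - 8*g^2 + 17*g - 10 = (g - 2)*(g^2 - 6*g + 5) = (g - 5)*(g - 2)*(g - 1)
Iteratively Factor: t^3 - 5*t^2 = (t)*(t^2 - 5*t) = t^2*(t - 5)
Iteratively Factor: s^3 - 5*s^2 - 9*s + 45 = (s + 3)*(s^2 - 8*s + 15) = (s - 5)*(s + 3)*(s - 3)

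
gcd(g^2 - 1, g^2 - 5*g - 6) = g + 1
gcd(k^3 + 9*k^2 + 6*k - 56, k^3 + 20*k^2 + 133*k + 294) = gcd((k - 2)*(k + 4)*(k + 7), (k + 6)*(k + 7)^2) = k + 7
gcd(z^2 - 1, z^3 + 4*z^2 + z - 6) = z - 1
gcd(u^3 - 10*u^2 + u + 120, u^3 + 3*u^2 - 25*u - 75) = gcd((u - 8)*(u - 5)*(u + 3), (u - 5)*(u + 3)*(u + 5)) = u^2 - 2*u - 15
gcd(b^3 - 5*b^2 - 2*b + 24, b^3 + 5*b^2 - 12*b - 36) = b^2 - b - 6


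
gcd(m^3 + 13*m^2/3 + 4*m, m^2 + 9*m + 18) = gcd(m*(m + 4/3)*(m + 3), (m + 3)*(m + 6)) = m + 3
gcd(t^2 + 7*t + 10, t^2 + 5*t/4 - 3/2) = t + 2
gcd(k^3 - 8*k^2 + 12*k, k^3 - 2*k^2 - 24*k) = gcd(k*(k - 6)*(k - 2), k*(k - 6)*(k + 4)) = k^2 - 6*k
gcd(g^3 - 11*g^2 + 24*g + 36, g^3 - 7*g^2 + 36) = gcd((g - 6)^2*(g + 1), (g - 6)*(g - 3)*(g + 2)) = g - 6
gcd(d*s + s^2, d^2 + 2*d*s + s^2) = d + s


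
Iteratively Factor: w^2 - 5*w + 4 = (w - 4)*(w - 1)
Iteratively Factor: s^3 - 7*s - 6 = (s + 1)*(s^2 - s - 6) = (s - 3)*(s + 1)*(s + 2)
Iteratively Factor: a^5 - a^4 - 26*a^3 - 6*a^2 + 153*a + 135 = (a + 3)*(a^4 - 4*a^3 - 14*a^2 + 36*a + 45) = (a - 3)*(a + 3)*(a^3 - a^2 - 17*a - 15) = (a - 3)*(a + 3)^2*(a^2 - 4*a - 5) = (a - 5)*(a - 3)*(a + 3)^2*(a + 1)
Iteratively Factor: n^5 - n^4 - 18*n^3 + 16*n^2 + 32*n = (n + 4)*(n^4 - 5*n^3 + 2*n^2 + 8*n) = (n - 2)*(n + 4)*(n^3 - 3*n^2 - 4*n) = (n - 2)*(n + 1)*(n + 4)*(n^2 - 4*n) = (n - 4)*(n - 2)*(n + 1)*(n + 4)*(n)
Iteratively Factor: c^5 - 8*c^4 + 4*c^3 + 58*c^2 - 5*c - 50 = (c - 5)*(c^4 - 3*c^3 - 11*c^2 + 3*c + 10) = (c - 5)^2*(c^3 + 2*c^2 - c - 2) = (c - 5)^2*(c + 2)*(c^2 - 1) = (c - 5)^2*(c - 1)*(c + 2)*(c + 1)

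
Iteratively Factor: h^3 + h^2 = (h)*(h^2 + h) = h*(h + 1)*(h)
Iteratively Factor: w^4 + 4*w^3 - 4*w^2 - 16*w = (w + 2)*(w^3 + 2*w^2 - 8*w) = (w + 2)*(w + 4)*(w^2 - 2*w) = w*(w + 2)*(w + 4)*(w - 2)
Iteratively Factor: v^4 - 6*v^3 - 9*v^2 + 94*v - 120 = (v - 2)*(v^3 - 4*v^2 - 17*v + 60) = (v - 5)*(v - 2)*(v^2 + v - 12) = (v - 5)*(v - 2)*(v + 4)*(v - 3)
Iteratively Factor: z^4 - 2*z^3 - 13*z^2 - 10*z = (z - 5)*(z^3 + 3*z^2 + 2*z) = (z - 5)*(z + 2)*(z^2 + z) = z*(z - 5)*(z + 2)*(z + 1)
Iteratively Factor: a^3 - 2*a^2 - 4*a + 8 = (a - 2)*(a^2 - 4) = (a - 2)*(a + 2)*(a - 2)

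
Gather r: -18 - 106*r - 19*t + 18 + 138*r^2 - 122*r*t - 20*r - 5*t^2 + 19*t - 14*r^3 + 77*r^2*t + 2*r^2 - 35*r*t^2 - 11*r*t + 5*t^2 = -14*r^3 + r^2*(77*t + 140) + r*(-35*t^2 - 133*t - 126)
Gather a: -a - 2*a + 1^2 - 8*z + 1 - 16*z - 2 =-3*a - 24*z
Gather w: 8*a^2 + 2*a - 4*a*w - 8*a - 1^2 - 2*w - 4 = 8*a^2 - 6*a + w*(-4*a - 2) - 5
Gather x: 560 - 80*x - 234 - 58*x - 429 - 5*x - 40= -143*x - 143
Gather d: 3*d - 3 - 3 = 3*d - 6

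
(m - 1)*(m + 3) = m^2 + 2*m - 3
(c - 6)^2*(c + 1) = c^3 - 11*c^2 + 24*c + 36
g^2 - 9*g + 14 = (g - 7)*(g - 2)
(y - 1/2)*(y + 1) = y^2 + y/2 - 1/2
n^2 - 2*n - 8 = (n - 4)*(n + 2)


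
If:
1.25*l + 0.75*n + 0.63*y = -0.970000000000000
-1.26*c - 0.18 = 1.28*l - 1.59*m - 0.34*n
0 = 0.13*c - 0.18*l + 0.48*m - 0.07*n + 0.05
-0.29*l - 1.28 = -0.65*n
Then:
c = 0.100792311971717*y + 0.853158480340254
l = -0.397572815533981*y - 1.54417475728155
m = -0.202255442097518*y - 0.727586813344579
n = 1.28029126213592 - 0.177378640776699*y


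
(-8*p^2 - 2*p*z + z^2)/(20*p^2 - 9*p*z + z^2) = (2*p + z)/(-5*p + z)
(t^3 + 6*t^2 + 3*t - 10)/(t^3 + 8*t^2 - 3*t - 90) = (t^2 + t - 2)/(t^2 + 3*t - 18)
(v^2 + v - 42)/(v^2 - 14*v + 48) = (v + 7)/(v - 8)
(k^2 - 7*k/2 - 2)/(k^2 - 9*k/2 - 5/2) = (k - 4)/(k - 5)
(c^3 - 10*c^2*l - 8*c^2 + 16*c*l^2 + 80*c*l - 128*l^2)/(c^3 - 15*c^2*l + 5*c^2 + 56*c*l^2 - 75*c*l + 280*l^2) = (c^2 - 2*c*l - 8*c + 16*l)/(c^2 - 7*c*l + 5*c - 35*l)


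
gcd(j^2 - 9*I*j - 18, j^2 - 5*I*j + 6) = j - 6*I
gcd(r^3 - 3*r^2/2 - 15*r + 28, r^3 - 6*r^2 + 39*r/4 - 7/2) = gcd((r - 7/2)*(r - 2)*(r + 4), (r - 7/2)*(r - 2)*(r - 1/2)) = r^2 - 11*r/2 + 7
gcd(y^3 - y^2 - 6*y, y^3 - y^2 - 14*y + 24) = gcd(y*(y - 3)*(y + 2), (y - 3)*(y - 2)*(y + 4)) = y - 3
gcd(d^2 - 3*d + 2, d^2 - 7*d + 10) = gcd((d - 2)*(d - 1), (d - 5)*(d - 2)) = d - 2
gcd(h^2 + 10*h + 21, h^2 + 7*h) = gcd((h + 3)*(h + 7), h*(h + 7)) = h + 7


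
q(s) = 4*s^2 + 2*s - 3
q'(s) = 8*s + 2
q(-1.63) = 4.37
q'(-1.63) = -11.04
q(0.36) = -1.76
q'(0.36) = 4.88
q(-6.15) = 135.99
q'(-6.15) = -47.20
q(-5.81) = 120.40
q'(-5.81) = -44.48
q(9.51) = 377.78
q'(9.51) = 78.08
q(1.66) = 11.34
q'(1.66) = 15.28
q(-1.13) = -0.15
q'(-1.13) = -7.04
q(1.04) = 3.41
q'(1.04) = 10.32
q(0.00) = -3.00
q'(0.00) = 2.00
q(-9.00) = 303.00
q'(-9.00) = -70.00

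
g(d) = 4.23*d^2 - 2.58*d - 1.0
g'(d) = 8.46*d - 2.58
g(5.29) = 103.72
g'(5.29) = 42.17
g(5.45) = 110.58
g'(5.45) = 43.53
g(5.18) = 99.14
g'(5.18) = 41.24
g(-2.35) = 28.42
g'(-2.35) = -22.46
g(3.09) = 31.42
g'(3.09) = 23.56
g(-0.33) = 0.31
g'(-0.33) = -5.37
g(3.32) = 37.06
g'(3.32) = 25.51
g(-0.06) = -0.83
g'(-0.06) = -3.09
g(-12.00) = 639.08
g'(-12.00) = -104.10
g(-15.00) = 989.45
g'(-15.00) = -129.48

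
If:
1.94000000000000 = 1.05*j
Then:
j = 1.85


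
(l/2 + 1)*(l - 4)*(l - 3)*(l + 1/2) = l^4/2 - 9*l^3/4 - 9*l^2/4 + 23*l/2 + 6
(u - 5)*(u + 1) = u^2 - 4*u - 5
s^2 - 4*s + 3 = (s - 3)*(s - 1)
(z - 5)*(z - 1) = z^2 - 6*z + 5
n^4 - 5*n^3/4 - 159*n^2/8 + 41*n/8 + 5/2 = (n - 5)*(n - 1/2)*(n + 1/4)*(n + 4)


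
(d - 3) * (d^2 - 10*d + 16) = d^3 - 13*d^2 + 46*d - 48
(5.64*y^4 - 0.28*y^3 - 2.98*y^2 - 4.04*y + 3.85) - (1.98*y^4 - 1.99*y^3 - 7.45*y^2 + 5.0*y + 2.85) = 3.66*y^4 + 1.71*y^3 + 4.47*y^2 - 9.04*y + 1.0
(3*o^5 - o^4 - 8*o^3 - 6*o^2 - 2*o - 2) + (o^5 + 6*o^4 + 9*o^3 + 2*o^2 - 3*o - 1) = 4*o^5 + 5*o^4 + o^3 - 4*o^2 - 5*o - 3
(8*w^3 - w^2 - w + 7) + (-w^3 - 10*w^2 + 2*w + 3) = 7*w^3 - 11*w^2 + w + 10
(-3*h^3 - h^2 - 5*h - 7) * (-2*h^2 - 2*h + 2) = 6*h^5 + 8*h^4 + 6*h^3 + 22*h^2 + 4*h - 14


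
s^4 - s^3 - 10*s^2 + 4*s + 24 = (s - 3)*(s - 2)*(s + 2)^2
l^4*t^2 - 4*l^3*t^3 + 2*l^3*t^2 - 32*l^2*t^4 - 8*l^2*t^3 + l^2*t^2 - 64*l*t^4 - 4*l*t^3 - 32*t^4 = (l - 8*t)*(l + 4*t)*(l*t + t)^2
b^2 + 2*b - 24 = (b - 4)*(b + 6)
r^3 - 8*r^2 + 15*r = r*(r - 5)*(r - 3)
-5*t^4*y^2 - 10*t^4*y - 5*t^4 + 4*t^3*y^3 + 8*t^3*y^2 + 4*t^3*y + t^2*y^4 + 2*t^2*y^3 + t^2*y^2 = (-t + y)*(5*t + y)*(t*y + t)^2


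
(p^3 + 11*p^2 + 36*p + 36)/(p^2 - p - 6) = (p^2 + 9*p + 18)/(p - 3)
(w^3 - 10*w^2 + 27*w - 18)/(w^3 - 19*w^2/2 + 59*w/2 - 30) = 2*(w^2 - 7*w + 6)/(2*w^2 - 13*w + 20)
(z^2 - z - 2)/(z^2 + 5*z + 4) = (z - 2)/(z + 4)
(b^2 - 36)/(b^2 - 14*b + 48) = (b + 6)/(b - 8)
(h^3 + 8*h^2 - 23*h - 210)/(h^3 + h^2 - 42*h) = (h^2 + h - 30)/(h*(h - 6))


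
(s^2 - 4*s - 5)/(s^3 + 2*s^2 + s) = (s - 5)/(s*(s + 1))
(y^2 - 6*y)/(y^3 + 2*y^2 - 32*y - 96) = y/(y^2 + 8*y + 16)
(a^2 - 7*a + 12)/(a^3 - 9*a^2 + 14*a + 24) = (a - 3)/(a^2 - 5*a - 6)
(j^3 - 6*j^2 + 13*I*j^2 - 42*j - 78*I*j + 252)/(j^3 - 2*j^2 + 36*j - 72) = (j^2 + j*(-6 + 7*I) - 42*I)/(j^2 + j*(-2 - 6*I) + 12*I)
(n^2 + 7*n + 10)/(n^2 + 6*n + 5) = (n + 2)/(n + 1)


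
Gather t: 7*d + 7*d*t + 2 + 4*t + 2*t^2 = 7*d + 2*t^2 + t*(7*d + 4) + 2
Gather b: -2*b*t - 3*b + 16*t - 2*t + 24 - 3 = b*(-2*t - 3) + 14*t + 21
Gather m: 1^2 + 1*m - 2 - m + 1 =0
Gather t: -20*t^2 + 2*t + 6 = -20*t^2 + 2*t + 6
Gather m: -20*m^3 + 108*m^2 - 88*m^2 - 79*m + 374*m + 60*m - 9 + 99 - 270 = -20*m^3 + 20*m^2 + 355*m - 180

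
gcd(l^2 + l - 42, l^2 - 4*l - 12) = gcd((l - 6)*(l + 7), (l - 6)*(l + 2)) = l - 6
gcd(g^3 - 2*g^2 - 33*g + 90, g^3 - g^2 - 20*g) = g - 5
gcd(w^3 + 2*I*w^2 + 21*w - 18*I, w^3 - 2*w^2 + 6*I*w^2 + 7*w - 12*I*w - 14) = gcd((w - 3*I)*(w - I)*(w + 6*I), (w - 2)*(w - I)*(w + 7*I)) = w - I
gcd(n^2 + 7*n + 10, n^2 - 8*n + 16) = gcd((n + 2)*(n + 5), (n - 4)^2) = 1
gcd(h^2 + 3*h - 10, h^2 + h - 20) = h + 5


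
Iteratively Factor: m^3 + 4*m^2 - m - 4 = (m + 4)*(m^2 - 1) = (m + 1)*(m + 4)*(m - 1)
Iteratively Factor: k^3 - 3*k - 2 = (k - 2)*(k^2 + 2*k + 1) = (k - 2)*(k + 1)*(k + 1)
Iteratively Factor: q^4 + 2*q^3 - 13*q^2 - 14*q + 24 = (q + 2)*(q^3 - 13*q + 12) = (q + 2)*(q + 4)*(q^2 - 4*q + 3) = (q - 3)*(q + 2)*(q + 4)*(q - 1)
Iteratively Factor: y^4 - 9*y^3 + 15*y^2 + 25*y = (y - 5)*(y^3 - 4*y^2 - 5*y) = (y - 5)*(y + 1)*(y^2 - 5*y) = y*(y - 5)*(y + 1)*(y - 5)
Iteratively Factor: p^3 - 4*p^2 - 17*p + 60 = (p - 3)*(p^2 - p - 20) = (p - 3)*(p + 4)*(p - 5)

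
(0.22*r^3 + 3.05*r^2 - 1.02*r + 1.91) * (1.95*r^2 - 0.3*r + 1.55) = 0.429*r^5 + 5.8815*r^4 - 2.563*r^3 + 8.758*r^2 - 2.154*r + 2.9605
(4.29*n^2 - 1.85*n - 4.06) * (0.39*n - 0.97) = 1.6731*n^3 - 4.8828*n^2 + 0.2111*n + 3.9382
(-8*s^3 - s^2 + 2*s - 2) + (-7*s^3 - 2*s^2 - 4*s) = -15*s^3 - 3*s^2 - 2*s - 2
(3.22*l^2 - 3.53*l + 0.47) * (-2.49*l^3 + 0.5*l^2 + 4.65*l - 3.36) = -8.0178*l^5 + 10.3997*l^4 + 12.0377*l^3 - 26.9987*l^2 + 14.0463*l - 1.5792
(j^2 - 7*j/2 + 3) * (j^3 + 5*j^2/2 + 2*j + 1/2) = j^5 - j^4 - 15*j^3/4 + j^2 + 17*j/4 + 3/2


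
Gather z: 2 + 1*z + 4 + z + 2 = 2*z + 8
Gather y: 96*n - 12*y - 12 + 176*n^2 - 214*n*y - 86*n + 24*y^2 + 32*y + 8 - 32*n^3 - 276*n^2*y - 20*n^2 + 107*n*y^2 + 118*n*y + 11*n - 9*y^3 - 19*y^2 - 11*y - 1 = -32*n^3 + 156*n^2 + 21*n - 9*y^3 + y^2*(107*n + 5) + y*(-276*n^2 - 96*n + 9) - 5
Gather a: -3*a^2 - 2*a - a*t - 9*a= -3*a^2 + a*(-t - 11)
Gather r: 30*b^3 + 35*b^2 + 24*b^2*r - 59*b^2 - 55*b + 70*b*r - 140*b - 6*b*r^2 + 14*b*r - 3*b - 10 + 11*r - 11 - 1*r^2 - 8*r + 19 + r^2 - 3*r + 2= 30*b^3 - 24*b^2 - 6*b*r^2 - 198*b + r*(24*b^2 + 84*b)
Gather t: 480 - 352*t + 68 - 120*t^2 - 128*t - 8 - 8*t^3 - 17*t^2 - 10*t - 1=-8*t^3 - 137*t^2 - 490*t + 539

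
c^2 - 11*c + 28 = (c - 7)*(c - 4)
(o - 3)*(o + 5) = o^2 + 2*o - 15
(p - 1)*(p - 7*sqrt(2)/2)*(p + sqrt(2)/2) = p^3 - 3*sqrt(2)*p^2 - p^2 - 7*p/2 + 3*sqrt(2)*p + 7/2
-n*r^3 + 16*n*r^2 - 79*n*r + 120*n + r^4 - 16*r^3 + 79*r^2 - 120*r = (-n + r)*(r - 8)*(r - 5)*(r - 3)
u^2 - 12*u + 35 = (u - 7)*(u - 5)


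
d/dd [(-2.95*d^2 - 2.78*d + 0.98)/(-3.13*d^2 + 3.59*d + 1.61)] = (-19.2919*d^2 - 3.3642*d - 7.994)/(9.7969*d^4 - 22.4734*d^3 + 2.8095*d^2 + 11.5598*d + 2.5921)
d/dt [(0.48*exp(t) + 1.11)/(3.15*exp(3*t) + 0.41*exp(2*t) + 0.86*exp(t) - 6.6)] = (-(0.48*exp(t) + 1.11)*(9.45*exp(2*t) + 0.82*exp(t) + 0.86) + 1.512*exp(3*t) + 0.1968*exp(2*t) + 0.4128*exp(t) - 3.168)*exp(t)/(3.15*exp(3*t) + 0.41*exp(2*t) + 0.86*exp(t) - 6.6)^2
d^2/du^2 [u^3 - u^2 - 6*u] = 6*u - 2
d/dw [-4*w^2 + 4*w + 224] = 4 - 8*w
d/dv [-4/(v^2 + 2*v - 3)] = 8*(v + 1)/(v^2 + 2*v - 3)^2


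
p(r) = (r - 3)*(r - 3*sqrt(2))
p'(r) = 2*r - 3*sqrt(2) - 3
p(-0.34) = 15.31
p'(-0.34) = -7.92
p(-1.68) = 27.72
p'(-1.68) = -10.60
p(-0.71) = 18.37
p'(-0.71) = -8.66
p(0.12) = 11.87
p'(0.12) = -7.00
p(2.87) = 0.18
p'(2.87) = -1.50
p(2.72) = 0.43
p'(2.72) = -1.80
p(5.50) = 3.14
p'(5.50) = 3.76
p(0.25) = 10.98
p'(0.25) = -6.74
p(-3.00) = 43.46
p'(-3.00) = -13.24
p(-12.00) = 243.64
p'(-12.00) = -31.24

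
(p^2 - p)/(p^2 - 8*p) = (p - 1)/(p - 8)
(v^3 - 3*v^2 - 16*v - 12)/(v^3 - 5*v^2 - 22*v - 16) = (v - 6)/(v - 8)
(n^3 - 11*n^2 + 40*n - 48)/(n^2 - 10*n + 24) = (n^2 - 7*n + 12)/(n - 6)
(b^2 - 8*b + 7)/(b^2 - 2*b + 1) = (b - 7)/(b - 1)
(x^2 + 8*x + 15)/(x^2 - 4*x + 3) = (x^2 + 8*x + 15)/(x^2 - 4*x + 3)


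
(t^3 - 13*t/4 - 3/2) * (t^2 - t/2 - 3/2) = t^5 - t^4/2 - 19*t^3/4 + t^2/8 + 45*t/8 + 9/4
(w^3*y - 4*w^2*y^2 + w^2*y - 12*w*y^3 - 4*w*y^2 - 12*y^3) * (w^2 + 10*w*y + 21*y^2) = w^5*y + 6*w^4*y^2 + w^4*y - 31*w^3*y^3 + 6*w^3*y^2 - 204*w^2*y^4 - 31*w^2*y^3 - 252*w*y^5 - 204*w*y^4 - 252*y^5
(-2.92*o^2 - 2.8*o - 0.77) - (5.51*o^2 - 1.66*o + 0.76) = -8.43*o^2 - 1.14*o - 1.53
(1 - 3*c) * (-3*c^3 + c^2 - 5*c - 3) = 9*c^4 - 6*c^3 + 16*c^2 + 4*c - 3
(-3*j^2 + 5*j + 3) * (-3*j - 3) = 9*j^3 - 6*j^2 - 24*j - 9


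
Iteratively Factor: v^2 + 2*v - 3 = (v - 1)*(v + 3)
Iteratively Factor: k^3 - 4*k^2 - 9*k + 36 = (k - 3)*(k^2 - k - 12) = (k - 3)*(k + 3)*(k - 4)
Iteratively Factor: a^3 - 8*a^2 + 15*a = (a - 3)*(a^2 - 5*a) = a*(a - 3)*(a - 5)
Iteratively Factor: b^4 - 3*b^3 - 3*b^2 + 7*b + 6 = (b - 3)*(b^3 - 3*b - 2) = (b - 3)*(b + 1)*(b^2 - b - 2) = (b - 3)*(b - 2)*(b + 1)*(b + 1)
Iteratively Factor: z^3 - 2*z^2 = (z)*(z^2 - 2*z) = z^2*(z - 2)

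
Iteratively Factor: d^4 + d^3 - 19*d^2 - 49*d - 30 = (d + 3)*(d^3 - 2*d^2 - 13*d - 10) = (d + 2)*(d + 3)*(d^2 - 4*d - 5) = (d + 1)*(d + 2)*(d + 3)*(d - 5)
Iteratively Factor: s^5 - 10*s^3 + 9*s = (s + 1)*(s^4 - s^3 - 9*s^2 + 9*s) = (s - 3)*(s + 1)*(s^3 + 2*s^2 - 3*s) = (s - 3)*(s + 1)*(s + 3)*(s^2 - s) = (s - 3)*(s - 1)*(s + 1)*(s + 3)*(s)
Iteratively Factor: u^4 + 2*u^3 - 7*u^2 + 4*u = (u)*(u^3 + 2*u^2 - 7*u + 4) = u*(u + 4)*(u^2 - 2*u + 1) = u*(u - 1)*(u + 4)*(u - 1)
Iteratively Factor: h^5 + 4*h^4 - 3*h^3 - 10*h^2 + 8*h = (h)*(h^4 + 4*h^3 - 3*h^2 - 10*h + 8) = h*(h - 1)*(h^3 + 5*h^2 + 2*h - 8) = h*(h - 1)*(h + 4)*(h^2 + h - 2) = h*(h - 1)*(h + 2)*(h + 4)*(h - 1)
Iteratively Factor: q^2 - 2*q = (q - 2)*(q)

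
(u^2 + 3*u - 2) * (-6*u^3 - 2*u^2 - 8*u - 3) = -6*u^5 - 20*u^4 - 2*u^3 - 23*u^2 + 7*u + 6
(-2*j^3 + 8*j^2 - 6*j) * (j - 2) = -2*j^4 + 12*j^3 - 22*j^2 + 12*j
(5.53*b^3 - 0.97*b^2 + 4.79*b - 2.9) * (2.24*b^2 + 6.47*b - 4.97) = 12.3872*b^5 + 33.6063*b^4 - 23.0304*b^3 + 29.3162*b^2 - 42.5693*b + 14.413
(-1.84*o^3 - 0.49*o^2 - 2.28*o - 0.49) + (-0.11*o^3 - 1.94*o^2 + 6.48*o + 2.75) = -1.95*o^3 - 2.43*o^2 + 4.2*o + 2.26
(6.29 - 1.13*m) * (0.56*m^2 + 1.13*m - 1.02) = -0.6328*m^3 + 2.2455*m^2 + 8.2603*m - 6.4158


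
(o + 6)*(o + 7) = o^2 + 13*o + 42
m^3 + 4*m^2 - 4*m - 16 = (m - 2)*(m + 2)*(m + 4)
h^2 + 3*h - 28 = (h - 4)*(h + 7)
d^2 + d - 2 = (d - 1)*(d + 2)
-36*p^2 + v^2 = (-6*p + v)*(6*p + v)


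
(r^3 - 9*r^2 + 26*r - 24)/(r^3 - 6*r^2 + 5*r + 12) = (r - 2)/(r + 1)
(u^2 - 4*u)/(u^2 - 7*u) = (u - 4)/(u - 7)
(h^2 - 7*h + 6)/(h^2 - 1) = (h - 6)/(h + 1)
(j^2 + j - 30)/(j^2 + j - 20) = (j^2 + j - 30)/(j^2 + j - 20)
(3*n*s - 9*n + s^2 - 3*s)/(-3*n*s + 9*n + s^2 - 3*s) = (3*n + s)/(-3*n + s)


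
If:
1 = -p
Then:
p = -1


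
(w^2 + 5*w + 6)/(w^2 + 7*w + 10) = (w + 3)/(w + 5)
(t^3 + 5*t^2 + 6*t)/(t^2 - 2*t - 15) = t*(t + 2)/(t - 5)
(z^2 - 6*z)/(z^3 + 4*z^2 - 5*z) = (z - 6)/(z^2 + 4*z - 5)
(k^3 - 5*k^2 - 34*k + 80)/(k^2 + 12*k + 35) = (k^2 - 10*k + 16)/(k + 7)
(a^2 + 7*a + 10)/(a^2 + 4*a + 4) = (a + 5)/(a + 2)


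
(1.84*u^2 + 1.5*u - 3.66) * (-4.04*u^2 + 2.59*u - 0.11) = -7.4336*u^4 - 1.2944*u^3 + 18.469*u^2 - 9.6444*u + 0.4026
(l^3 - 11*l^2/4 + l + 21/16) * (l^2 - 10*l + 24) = l^5 - 51*l^4/4 + 105*l^3/2 - 1195*l^2/16 + 87*l/8 + 63/2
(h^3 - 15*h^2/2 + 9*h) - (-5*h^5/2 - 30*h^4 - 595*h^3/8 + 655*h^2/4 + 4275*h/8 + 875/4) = 5*h^5/2 + 30*h^4 + 603*h^3/8 - 685*h^2/4 - 4203*h/8 - 875/4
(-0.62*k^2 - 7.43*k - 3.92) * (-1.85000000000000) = 1.147*k^2 + 13.7455*k + 7.252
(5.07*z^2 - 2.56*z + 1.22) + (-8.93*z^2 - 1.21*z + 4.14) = -3.86*z^2 - 3.77*z + 5.36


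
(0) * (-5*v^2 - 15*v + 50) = 0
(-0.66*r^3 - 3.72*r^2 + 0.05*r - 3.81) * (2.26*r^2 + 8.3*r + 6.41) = -1.4916*r^5 - 13.8852*r^4 - 34.9936*r^3 - 32.0408*r^2 - 31.3025*r - 24.4221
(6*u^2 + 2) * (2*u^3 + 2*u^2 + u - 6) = 12*u^5 + 12*u^4 + 10*u^3 - 32*u^2 + 2*u - 12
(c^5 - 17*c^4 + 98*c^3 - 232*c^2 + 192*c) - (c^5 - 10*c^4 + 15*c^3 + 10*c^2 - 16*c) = -7*c^4 + 83*c^3 - 242*c^2 + 208*c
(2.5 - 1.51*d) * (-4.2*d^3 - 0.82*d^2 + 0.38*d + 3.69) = 6.342*d^4 - 9.2618*d^3 - 2.6238*d^2 - 4.6219*d + 9.225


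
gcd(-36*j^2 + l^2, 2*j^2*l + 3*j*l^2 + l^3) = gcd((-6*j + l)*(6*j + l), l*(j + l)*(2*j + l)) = 1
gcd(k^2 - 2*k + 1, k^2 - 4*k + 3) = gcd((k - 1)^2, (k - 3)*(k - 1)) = k - 1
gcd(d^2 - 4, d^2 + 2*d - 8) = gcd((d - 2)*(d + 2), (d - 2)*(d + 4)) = d - 2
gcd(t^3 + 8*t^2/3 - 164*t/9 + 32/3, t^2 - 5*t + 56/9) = t - 8/3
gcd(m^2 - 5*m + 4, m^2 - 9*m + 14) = 1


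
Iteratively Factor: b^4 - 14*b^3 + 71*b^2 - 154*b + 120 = (b - 2)*(b^3 - 12*b^2 + 47*b - 60) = (b - 4)*(b - 2)*(b^2 - 8*b + 15) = (b - 4)*(b - 3)*(b - 2)*(b - 5)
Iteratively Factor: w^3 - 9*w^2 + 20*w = (w - 4)*(w^2 - 5*w) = (w - 5)*(w - 4)*(w)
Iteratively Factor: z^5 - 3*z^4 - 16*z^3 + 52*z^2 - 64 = (z + 1)*(z^4 - 4*z^3 - 12*z^2 + 64*z - 64) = (z + 1)*(z + 4)*(z^3 - 8*z^2 + 20*z - 16) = (z - 2)*(z + 1)*(z + 4)*(z^2 - 6*z + 8) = (z - 2)^2*(z + 1)*(z + 4)*(z - 4)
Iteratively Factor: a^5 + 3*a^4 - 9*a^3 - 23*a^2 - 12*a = (a + 1)*(a^4 + 2*a^3 - 11*a^2 - 12*a) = (a + 1)*(a + 4)*(a^3 - 2*a^2 - 3*a) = a*(a + 1)*(a + 4)*(a^2 - 2*a - 3) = a*(a + 1)^2*(a + 4)*(a - 3)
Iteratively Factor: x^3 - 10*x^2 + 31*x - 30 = (x - 2)*(x^2 - 8*x + 15) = (x - 5)*(x - 2)*(x - 3)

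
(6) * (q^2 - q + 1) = 6*q^2 - 6*q + 6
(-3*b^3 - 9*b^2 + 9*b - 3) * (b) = -3*b^4 - 9*b^3 + 9*b^2 - 3*b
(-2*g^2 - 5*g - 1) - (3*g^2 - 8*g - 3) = -5*g^2 + 3*g + 2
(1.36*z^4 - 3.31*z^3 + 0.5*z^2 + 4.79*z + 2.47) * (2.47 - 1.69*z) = -2.2984*z^5 + 8.9531*z^4 - 9.0207*z^3 - 6.8601*z^2 + 7.657*z + 6.1009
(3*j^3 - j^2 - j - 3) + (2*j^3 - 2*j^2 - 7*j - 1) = 5*j^3 - 3*j^2 - 8*j - 4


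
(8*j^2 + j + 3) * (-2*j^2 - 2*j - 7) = -16*j^4 - 18*j^3 - 64*j^2 - 13*j - 21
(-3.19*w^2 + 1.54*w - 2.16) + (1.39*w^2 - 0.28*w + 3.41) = -1.8*w^2 + 1.26*w + 1.25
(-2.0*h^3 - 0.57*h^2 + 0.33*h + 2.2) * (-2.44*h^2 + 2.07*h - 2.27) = 4.88*h^5 - 2.7492*h^4 + 2.5549*h^3 - 3.391*h^2 + 3.8049*h - 4.994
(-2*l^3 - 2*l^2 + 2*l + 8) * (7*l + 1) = -14*l^4 - 16*l^3 + 12*l^2 + 58*l + 8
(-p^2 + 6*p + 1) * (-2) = 2*p^2 - 12*p - 2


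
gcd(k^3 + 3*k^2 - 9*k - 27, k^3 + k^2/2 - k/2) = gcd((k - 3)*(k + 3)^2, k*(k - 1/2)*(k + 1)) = 1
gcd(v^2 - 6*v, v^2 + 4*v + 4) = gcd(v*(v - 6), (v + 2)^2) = 1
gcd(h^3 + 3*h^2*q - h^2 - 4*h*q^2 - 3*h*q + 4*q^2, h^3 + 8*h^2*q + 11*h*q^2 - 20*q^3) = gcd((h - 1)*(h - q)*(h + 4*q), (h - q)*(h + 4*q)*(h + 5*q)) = -h^2 - 3*h*q + 4*q^2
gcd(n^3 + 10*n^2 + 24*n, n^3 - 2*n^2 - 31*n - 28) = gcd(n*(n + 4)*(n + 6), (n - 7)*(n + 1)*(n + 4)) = n + 4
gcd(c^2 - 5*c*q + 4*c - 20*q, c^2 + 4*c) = c + 4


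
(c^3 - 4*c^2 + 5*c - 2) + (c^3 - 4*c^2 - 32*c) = 2*c^3 - 8*c^2 - 27*c - 2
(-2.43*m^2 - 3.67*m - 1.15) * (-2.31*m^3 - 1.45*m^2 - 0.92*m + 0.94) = 5.6133*m^5 + 12.0012*m^4 + 10.2136*m^3 + 2.7597*m^2 - 2.3918*m - 1.081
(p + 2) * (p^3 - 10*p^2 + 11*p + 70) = p^4 - 8*p^3 - 9*p^2 + 92*p + 140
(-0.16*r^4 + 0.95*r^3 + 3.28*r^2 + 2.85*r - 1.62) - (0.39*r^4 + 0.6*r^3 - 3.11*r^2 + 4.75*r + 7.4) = -0.55*r^4 + 0.35*r^3 + 6.39*r^2 - 1.9*r - 9.02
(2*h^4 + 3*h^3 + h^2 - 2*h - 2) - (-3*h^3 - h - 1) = 2*h^4 + 6*h^3 + h^2 - h - 1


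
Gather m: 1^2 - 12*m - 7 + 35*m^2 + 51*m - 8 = 35*m^2 + 39*m - 14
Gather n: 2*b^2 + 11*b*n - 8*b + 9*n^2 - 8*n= 2*b^2 - 8*b + 9*n^2 + n*(11*b - 8)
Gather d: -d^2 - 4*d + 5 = -d^2 - 4*d + 5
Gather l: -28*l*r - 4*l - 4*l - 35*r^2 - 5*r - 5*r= l*(-28*r - 8) - 35*r^2 - 10*r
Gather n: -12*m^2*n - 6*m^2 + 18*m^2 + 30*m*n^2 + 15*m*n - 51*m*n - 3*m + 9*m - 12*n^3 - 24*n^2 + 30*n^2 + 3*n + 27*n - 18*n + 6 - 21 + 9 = 12*m^2 + 6*m - 12*n^3 + n^2*(30*m + 6) + n*(-12*m^2 - 36*m + 12) - 6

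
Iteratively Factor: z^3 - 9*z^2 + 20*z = (z - 4)*(z^2 - 5*z) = (z - 5)*(z - 4)*(z)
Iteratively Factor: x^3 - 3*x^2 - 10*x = (x)*(x^2 - 3*x - 10) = x*(x - 5)*(x + 2)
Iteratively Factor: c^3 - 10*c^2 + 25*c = (c - 5)*(c^2 - 5*c) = (c - 5)^2*(c)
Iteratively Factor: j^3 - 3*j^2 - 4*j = (j)*(j^2 - 3*j - 4) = j*(j + 1)*(j - 4)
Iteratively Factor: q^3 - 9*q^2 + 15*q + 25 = (q - 5)*(q^2 - 4*q - 5) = (q - 5)^2*(q + 1)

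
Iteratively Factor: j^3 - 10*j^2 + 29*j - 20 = (j - 1)*(j^2 - 9*j + 20) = (j - 5)*(j - 1)*(j - 4)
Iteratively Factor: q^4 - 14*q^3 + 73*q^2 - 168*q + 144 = (q - 4)*(q^3 - 10*q^2 + 33*q - 36) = (q - 4)*(q - 3)*(q^2 - 7*q + 12) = (q - 4)*(q - 3)^2*(q - 4)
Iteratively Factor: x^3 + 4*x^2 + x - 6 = (x + 2)*(x^2 + 2*x - 3) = (x + 2)*(x + 3)*(x - 1)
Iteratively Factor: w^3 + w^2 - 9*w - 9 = (w + 1)*(w^2 - 9) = (w - 3)*(w + 1)*(w + 3)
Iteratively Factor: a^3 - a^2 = (a)*(a^2 - a) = a^2*(a - 1)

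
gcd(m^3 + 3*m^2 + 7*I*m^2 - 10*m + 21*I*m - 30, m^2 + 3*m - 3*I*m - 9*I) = m + 3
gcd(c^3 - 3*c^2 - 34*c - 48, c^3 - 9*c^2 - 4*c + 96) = c^2 - 5*c - 24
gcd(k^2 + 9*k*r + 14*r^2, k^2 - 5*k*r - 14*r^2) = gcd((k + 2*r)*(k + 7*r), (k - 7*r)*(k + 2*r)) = k + 2*r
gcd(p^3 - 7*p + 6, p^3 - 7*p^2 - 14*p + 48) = p^2 + p - 6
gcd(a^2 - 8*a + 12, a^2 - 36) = a - 6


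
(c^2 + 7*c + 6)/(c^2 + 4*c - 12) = (c + 1)/(c - 2)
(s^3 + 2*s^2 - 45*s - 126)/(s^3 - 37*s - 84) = (s + 6)/(s + 4)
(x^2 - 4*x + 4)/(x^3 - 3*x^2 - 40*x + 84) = (x - 2)/(x^2 - x - 42)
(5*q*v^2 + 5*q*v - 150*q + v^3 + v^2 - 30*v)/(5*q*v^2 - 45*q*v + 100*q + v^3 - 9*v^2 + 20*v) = (v + 6)/(v - 4)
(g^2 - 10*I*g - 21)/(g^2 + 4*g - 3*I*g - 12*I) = (g - 7*I)/(g + 4)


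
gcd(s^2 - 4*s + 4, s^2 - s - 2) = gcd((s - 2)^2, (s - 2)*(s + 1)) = s - 2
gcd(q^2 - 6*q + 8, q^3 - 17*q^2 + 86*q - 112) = q - 2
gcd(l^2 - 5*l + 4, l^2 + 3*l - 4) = l - 1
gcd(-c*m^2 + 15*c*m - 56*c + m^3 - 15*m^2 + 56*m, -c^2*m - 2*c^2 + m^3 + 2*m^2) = c - m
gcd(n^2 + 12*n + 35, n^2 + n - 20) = n + 5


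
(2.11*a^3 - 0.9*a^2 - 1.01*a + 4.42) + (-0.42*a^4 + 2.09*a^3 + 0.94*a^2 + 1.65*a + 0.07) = -0.42*a^4 + 4.2*a^3 + 0.0399999999999999*a^2 + 0.64*a + 4.49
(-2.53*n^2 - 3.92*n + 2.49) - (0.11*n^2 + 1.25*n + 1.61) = -2.64*n^2 - 5.17*n + 0.88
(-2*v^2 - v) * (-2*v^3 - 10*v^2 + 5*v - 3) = 4*v^5 + 22*v^4 + v^2 + 3*v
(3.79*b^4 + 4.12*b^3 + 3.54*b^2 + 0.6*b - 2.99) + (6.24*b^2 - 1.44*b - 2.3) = 3.79*b^4 + 4.12*b^3 + 9.78*b^2 - 0.84*b - 5.29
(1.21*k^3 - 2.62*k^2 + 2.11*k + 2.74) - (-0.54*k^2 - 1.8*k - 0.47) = 1.21*k^3 - 2.08*k^2 + 3.91*k + 3.21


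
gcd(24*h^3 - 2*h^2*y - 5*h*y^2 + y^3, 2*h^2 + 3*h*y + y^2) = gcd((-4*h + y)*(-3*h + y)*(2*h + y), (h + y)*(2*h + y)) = 2*h + y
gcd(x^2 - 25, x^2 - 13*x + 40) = x - 5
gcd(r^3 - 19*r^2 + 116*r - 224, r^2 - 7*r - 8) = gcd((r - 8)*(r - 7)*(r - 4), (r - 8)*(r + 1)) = r - 8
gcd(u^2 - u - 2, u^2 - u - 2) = u^2 - u - 2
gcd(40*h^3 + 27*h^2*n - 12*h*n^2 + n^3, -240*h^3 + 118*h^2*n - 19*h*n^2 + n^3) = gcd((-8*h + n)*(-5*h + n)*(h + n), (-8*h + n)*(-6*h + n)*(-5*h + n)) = 40*h^2 - 13*h*n + n^2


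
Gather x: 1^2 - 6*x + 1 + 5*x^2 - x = 5*x^2 - 7*x + 2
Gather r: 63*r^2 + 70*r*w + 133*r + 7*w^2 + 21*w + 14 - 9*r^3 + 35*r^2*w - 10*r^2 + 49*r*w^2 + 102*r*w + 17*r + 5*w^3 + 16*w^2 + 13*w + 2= -9*r^3 + r^2*(35*w + 53) + r*(49*w^2 + 172*w + 150) + 5*w^3 + 23*w^2 + 34*w + 16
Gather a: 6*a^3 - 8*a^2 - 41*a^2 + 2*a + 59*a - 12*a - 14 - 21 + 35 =6*a^3 - 49*a^2 + 49*a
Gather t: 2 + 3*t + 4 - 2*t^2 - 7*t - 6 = -2*t^2 - 4*t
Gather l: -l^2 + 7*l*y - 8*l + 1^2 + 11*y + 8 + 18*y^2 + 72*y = -l^2 + l*(7*y - 8) + 18*y^2 + 83*y + 9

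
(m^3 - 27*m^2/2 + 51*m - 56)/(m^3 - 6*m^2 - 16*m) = (m^2 - 11*m/2 + 7)/(m*(m + 2))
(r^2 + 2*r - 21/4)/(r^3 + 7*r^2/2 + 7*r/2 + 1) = (4*r^2 + 8*r - 21)/(2*(2*r^3 + 7*r^2 + 7*r + 2))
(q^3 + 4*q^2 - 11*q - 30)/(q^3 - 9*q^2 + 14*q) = (q^3 + 4*q^2 - 11*q - 30)/(q*(q^2 - 9*q + 14))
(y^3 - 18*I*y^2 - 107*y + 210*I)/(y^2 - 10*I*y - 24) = (y^2 - 12*I*y - 35)/(y - 4*I)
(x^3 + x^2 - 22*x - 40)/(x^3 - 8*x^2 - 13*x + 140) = (x + 2)/(x - 7)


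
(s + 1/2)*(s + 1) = s^2 + 3*s/2 + 1/2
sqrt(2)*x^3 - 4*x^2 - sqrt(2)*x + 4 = (x - 1)*(x - 2*sqrt(2))*(sqrt(2)*x + sqrt(2))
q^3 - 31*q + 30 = (q - 5)*(q - 1)*(q + 6)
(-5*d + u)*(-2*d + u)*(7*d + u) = 70*d^3 - 39*d^2*u + u^3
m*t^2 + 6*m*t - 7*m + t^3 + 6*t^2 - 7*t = (m + t)*(t - 1)*(t + 7)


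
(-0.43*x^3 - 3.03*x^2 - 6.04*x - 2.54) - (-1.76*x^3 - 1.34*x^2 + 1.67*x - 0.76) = 1.33*x^3 - 1.69*x^2 - 7.71*x - 1.78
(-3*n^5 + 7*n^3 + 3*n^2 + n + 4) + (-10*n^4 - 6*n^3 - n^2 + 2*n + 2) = -3*n^5 - 10*n^4 + n^3 + 2*n^2 + 3*n + 6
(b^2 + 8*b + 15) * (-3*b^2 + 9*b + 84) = -3*b^4 - 15*b^3 + 111*b^2 + 807*b + 1260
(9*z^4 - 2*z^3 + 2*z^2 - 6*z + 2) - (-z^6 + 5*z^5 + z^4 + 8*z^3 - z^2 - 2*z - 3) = z^6 - 5*z^5 + 8*z^4 - 10*z^3 + 3*z^2 - 4*z + 5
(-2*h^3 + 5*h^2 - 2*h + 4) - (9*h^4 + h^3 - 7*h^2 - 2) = -9*h^4 - 3*h^3 + 12*h^2 - 2*h + 6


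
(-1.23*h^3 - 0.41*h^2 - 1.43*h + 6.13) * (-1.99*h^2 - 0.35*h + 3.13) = 2.4477*h^5 + 1.2464*h^4 - 0.8607*h^3 - 12.9815*h^2 - 6.6214*h + 19.1869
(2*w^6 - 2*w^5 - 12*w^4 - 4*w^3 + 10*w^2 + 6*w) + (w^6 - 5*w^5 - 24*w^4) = 3*w^6 - 7*w^5 - 36*w^4 - 4*w^3 + 10*w^2 + 6*w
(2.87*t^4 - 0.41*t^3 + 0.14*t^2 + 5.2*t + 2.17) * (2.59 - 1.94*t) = -5.5678*t^5 + 8.2287*t^4 - 1.3335*t^3 - 9.7254*t^2 + 9.2582*t + 5.6203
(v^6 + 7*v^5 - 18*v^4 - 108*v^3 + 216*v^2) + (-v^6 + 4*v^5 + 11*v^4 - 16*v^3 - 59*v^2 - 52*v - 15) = 11*v^5 - 7*v^4 - 124*v^3 + 157*v^2 - 52*v - 15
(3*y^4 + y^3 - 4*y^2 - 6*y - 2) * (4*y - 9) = 12*y^5 - 23*y^4 - 25*y^3 + 12*y^2 + 46*y + 18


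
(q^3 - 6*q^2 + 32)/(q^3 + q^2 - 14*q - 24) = (q - 4)/(q + 3)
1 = 1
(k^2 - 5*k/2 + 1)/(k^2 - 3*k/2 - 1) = (2*k - 1)/(2*k + 1)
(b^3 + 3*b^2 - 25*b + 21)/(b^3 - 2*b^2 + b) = (b^2 + 4*b - 21)/(b*(b - 1))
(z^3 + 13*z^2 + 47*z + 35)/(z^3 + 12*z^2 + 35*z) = (z + 1)/z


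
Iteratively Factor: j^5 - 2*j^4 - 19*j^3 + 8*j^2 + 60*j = (j - 2)*(j^4 - 19*j^2 - 30*j) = j*(j - 2)*(j^3 - 19*j - 30) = j*(j - 5)*(j - 2)*(j^2 + 5*j + 6) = j*(j - 5)*(j - 2)*(j + 3)*(j + 2)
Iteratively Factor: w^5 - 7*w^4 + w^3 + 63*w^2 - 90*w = (w)*(w^4 - 7*w^3 + w^2 + 63*w - 90) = w*(w - 2)*(w^3 - 5*w^2 - 9*w + 45) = w*(w - 5)*(w - 2)*(w^2 - 9) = w*(w - 5)*(w - 2)*(w + 3)*(w - 3)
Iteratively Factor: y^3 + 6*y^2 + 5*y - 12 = (y - 1)*(y^2 + 7*y + 12) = (y - 1)*(y + 3)*(y + 4)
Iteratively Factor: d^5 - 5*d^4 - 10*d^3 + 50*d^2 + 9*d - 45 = (d + 3)*(d^4 - 8*d^3 + 14*d^2 + 8*d - 15) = (d - 5)*(d + 3)*(d^3 - 3*d^2 - d + 3) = (d - 5)*(d + 1)*(d + 3)*(d^2 - 4*d + 3) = (d - 5)*(d - 1)*(d + 1)*(d + 3)*(d - 3)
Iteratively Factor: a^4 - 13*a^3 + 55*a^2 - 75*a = (a - 3)*(a^3 - 10*a^2 + 25*a) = (a - 5)*(a - 3)*(a^2 - 5*a) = a*(a - 5)*(a - 3)*(a - 5)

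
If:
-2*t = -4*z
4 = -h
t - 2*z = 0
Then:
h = -4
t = 2*z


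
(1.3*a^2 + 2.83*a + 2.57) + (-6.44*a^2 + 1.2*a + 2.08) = -5.14*a^2 + 4.03*a + 4.65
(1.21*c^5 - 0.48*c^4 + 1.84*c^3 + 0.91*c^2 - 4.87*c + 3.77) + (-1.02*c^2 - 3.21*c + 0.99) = 1.21*c^5 - 0.48*c^4 + 1.84*c^3 - 0.11*c^2 - 8.08*c + 4.76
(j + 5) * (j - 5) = j^2 - 25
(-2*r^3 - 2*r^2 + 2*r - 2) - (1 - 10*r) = -2*r^3 - 2*r^2 + 12*r - 3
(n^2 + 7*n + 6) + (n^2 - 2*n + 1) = 2*n^2 + 5*n + 7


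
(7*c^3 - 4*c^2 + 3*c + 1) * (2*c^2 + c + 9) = 14*c^5 - c^4 + 65*c^3 - 31*c^2 + 28*c + 9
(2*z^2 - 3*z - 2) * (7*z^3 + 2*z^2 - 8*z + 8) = 14*z^5 - 17*z^4 - 36*z^3 + 36*z^2 - 8*z - 16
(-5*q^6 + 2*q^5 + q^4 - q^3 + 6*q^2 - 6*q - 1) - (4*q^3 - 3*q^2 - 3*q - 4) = -5*q^6 + 2*q^5 + q^4 - 5*q^3 + 9*q^2 - 3*q + 3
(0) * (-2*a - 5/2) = 0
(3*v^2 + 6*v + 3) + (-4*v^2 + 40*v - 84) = -v^2 + 46*v - 81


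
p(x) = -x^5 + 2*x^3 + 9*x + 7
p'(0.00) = 9.00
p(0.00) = 7.00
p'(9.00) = -32310.00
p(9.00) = -57503.00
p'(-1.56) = -6.01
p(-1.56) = -5.39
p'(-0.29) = 9.47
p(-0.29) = 4.34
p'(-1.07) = 9.32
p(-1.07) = -3.68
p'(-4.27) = -1543.80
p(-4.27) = 1232.37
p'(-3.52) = -684.27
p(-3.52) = 428.49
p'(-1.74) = -18.67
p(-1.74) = -3.25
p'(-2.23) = -84.81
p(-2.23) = 19.90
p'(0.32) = 9.56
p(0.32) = 9.94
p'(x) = -5*x^4 + 6*x^2 + 9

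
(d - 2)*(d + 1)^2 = d^3 - 3*d - 2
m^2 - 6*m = m*(m - 6)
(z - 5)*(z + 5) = z^2 - 25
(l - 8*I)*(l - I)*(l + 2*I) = l^3 - 7*I*l^2 + 10*l - 16*I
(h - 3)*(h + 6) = h^2 + 3*h - 18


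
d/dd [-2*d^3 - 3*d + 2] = -6*d^2 - 3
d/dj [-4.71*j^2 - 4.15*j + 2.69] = -9.42*j - 4.15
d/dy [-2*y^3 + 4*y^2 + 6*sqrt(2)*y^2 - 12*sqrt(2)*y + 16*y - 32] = -6*y^2 + 8*y + 12*sqrt(2)*y - 12*sqrt(2) + 16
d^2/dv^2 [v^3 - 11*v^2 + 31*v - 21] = 6*v - 22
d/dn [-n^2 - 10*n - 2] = -2*n - 10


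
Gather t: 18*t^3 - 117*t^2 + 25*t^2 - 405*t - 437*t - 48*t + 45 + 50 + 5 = 18*t^3 - 92*t^2 - 890*t + 100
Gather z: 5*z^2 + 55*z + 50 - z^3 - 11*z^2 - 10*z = -z^3 - 6*z^2 + 45*z + 50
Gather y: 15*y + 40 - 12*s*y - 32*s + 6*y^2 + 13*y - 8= -32*s + 6*y^2 + y*(28 - 12*s) + 32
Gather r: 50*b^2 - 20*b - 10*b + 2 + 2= 50*b^2 - 30*b + 4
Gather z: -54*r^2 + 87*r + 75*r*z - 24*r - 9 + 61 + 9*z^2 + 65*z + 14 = -54*r^2 + 63*r + 9*z^2 + z*(75*r + 65) + 66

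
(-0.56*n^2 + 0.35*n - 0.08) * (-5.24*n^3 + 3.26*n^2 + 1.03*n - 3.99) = 2.9344*n^5 - 3.6596*n^4 + 0.9834*n^3 + 2.3341*n^2 - 1.4789*n + 0.3192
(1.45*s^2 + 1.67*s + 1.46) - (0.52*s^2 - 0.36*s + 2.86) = 0.93*s^2 + 2.03*s - 1.4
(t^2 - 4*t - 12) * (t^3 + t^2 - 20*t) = t^5 - 3*t^4 - 36*t^3 + 68*t^2 + 240*t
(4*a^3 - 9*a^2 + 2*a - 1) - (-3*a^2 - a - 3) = 4*a^3 - 6*a^2 + 3*a + 2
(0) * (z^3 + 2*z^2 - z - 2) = 0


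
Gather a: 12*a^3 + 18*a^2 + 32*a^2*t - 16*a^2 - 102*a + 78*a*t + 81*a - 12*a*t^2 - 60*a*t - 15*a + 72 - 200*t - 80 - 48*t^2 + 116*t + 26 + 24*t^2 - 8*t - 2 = 12*a^3 + a^2*(32*t + 2) + a*(-12*t^2 + 18*t - 36) - 24*t^2 - 92*t + 16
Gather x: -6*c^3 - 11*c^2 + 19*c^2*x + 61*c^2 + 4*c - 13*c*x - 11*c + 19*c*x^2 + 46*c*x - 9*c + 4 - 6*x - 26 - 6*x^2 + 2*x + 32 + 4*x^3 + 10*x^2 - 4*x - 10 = -6*c^3 + 50*c^2 - 16*c + 4*x^3 + x^2*(19*c + 4) + x*(19*c^2 + 33*c - 8)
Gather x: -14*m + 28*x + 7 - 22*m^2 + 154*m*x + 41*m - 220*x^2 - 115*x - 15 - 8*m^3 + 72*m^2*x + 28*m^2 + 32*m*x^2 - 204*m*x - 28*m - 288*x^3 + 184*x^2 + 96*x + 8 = -8*m^3 + 6*m^2 - m - 288*x^3 + x^2*(32*m - 36) + x*(72*m^2 - 50*m + 9)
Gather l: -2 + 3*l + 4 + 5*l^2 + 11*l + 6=5*l^2 + 14*l + 8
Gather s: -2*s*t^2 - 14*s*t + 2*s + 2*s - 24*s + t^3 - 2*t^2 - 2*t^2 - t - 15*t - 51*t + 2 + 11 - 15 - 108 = s*(-2*t^2 - 14*t - 20) + t^3 - 4*t^2 - 67*t - 110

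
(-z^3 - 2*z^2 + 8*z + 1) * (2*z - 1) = -2*z^4 - 3*z^3 + 18*z^2 - 6*z - 1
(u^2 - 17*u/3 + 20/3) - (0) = u^2 - 17*u/3 + 20/3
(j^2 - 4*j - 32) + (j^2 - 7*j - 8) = 2*j^2 - 11*j - 40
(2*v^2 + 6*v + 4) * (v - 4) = 2*v^3 - 2*v^2 - 20*v - 16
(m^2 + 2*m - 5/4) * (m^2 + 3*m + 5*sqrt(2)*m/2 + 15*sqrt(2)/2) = m^4 + 5*sqrt(2)*m^3/2 + 5*m^3 + 19*m^2/4 + 25*sqrt(2)*m^2/2 - 15*m/4 + 95*sqrt(2)*m/8 - 75*sqrt(2)/8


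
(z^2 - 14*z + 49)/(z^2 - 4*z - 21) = (z - 7)/(z + 3)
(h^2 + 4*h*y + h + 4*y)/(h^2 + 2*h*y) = (h^2 + 4*h*y + h + 4*y)/(h*(h + 2*y))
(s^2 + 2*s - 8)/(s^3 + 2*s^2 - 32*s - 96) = (s - 2)/(s^2 - 2*s - 24)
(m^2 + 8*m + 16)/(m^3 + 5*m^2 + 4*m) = (m + 4)/(m*(m + 1))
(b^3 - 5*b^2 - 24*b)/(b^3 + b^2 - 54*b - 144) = b/(b + 6)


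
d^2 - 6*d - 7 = (d - 7)*(d + 1)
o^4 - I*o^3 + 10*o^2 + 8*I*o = o*(o - 4*I)*(o + I)*(o + 2*I)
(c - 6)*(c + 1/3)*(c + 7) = c^3 + 4*c^2/3 - 125*c/3 - 14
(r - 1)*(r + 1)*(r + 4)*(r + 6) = r^4 + 10*r^3 + 23*r^2 - 10*r - 24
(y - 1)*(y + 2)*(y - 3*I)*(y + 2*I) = y^4 + y^3 - I*y^3 + 4*y^2 - I*y^2 + 6*y + 2*I*y - 12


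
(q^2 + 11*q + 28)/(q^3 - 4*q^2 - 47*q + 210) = (q + 4)/(q^2 - 11*q + 30)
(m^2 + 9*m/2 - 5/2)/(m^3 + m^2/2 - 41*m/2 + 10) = 1/(m - 4)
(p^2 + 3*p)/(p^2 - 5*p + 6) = p*(p + 3)/(p^2 - 5*p + 6)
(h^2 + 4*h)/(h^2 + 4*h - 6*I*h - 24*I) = h/(h - 6*I)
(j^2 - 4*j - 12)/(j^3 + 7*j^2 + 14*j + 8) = (j - 6)/(j^2 + 5*j + 4)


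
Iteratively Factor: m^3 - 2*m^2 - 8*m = (m)*(m^2 - 2*m - 8) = m*(m - 4)*(m + 2)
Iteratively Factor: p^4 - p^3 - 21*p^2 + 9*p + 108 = (p + 3)*(p^3 - 4*p^2 - 9*p + 36) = (p + 3)^2*(p^2 - 7*p + 12) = (p - 4)*(p + 3)^2*(p - 3)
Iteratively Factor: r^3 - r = (r)*(r^2 - 1) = r*(r + 1)*(r - 1)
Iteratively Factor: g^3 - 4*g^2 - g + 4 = (g - 4)*(g^2 - 1) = (g - 4)*(g - 1)*(g + 1)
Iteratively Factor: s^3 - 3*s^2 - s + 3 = (s - 3)*(s^2 - 1) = (s - 3)*(s - 1)*(s + 1)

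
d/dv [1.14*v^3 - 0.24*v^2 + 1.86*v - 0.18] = 3.42*v^2 - 0.48*v + 1.86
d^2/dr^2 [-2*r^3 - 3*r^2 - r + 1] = -12*r - 6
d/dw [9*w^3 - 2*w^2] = w*(27*w - 4)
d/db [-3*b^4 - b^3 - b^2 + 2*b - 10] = -12*b^3 - 3*b^2 - 2*b + 2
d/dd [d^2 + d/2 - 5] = 2*d + 1/2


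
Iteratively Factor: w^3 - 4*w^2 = (w)*(w^2 - 4*w) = w*(w - 4)*(w)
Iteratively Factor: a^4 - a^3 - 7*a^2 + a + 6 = (a + 2)*(a^3 - 3*a^2 - a + 3) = (a + 1)*(a + 2)*(a^2 - 4*a + 3) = (a - 3)*(a + 1)*(a + 2)*(a - 1)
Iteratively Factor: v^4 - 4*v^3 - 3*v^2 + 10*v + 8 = (v + 1)*(v^3 - 5*v^2 + 2*v + 8) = (v - 2)*(v + 1)*(v^2 - 3*v - 4) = (v - 4)*(v - 2)*(v + 1)*(v + 1)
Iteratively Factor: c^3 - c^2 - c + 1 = (c - 1)*(c^2 - 1) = (c - 1)^2*(c + 1)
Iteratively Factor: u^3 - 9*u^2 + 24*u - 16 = (u - 1)*(u^2 - 8*u + 16) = (u - 4)*(u - 1)*(u - 4)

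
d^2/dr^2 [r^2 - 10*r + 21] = 2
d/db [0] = 0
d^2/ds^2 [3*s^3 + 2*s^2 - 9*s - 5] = 18*s + 4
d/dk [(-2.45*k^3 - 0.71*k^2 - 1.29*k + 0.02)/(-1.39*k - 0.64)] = (6.811*k^3 + 5.6909*k^2 + 0.9088*k + 0.8534)/(1.9321*k^2 + 1.7792*k + 0.4096)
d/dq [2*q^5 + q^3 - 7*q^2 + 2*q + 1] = 10*q^4 + 3*q^2 - 14*q + 2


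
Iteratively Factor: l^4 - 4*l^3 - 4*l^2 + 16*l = (l - 2)*(l^3 - 2*l^2 - 8*l) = (l - 2)*(l + 2)*(l^2 - 4*l) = (l - 4)*(l - 2)*(l + 2)*(l)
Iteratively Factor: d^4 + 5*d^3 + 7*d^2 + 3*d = (d + 1)*(d^3 + 4*d^2 + 3*d) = d*(d + 1)*(d^2 + 4*d + 3) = d*(d + 1)^2*(d + 3)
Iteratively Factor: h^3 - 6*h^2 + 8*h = (h - 4)*(h^2 - 2*h) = h*(h - 4)*(h - 2)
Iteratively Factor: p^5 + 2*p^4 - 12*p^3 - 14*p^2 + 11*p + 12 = (p + 1)*(p^4 + p^3 - 13*p^2 - p + 12) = (p - 3)*(p + 1)*(p^3 + 4*p^2 - p - 4) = (p - 3)*(p + 1)^2*(p^2 + 3*p - 4) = (p - 3)*(p - 1)*(p + 1)^2*(p + 4)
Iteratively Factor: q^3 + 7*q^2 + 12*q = (q + 3)*(q^2 + 4*q) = q*(q + 3)*(q + 4)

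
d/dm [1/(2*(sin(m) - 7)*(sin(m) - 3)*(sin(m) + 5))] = (-3*sin(m)^2 + 10*sin(m) + 29)*cos(m)/(2*(sin(m) - 7)^2*(sin(m) - 3)^2*(sin(m) + 5)^2)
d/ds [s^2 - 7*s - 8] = 2*s - 7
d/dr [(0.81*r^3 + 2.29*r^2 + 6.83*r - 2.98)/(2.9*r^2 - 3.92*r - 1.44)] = (2.349*r^4 - 6.3504*r^3 - 32.283*r^2 + 10.6888*r - 21.5168)/(8.41*r^4 - 22.736*r^3 + 7.0144*r^2 + 11.2896*r + 2.0736)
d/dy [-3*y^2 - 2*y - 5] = -6*y - 2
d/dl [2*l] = 2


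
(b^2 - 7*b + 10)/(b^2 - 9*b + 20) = (b - 2)/(b - 4)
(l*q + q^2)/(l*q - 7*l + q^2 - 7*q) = q/(q - 7)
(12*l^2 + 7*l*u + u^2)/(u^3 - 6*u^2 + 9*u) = (12*l^2 + 7*l*u + u^2)/(u*(u^2 - 6*u + 9))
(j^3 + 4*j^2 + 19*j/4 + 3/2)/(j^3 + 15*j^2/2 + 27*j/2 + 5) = (j + 3/2)/(j + 5)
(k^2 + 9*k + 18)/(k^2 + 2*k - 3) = (k + 6)/(k - 1)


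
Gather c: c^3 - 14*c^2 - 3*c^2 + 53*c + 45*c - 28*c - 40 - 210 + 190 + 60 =c^3 - 17*c^2 + 70*c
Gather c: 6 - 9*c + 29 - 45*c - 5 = 30 - 54*c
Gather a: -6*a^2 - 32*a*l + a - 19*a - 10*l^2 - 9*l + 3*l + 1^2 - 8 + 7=-6*a^2 + a*(-32*l - 18) - 10*l^2 - 6*l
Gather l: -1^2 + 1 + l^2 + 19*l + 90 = l^2 + 19*l + 90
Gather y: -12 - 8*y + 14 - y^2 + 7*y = -y^2 - y + 2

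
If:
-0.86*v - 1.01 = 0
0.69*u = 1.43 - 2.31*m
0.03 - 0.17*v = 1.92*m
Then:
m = 0.12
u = 1.67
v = -1.17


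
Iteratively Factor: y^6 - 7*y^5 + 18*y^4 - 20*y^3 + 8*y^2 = (y - 2)*(y^5 - 5*y^4 + 8*y^3 - 4*y^2) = (y - 2)^2*(y^4 - 3*y^3 + 2*y^2) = (y - 2)^3*(y^3 - y^2) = (y - 2)^3*(y - 1)*(y^2) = y*(y - 2)^3*(y - 1)*(y)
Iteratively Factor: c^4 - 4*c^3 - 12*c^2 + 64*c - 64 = (c - 4)*(c^3 - 12*c + 16) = (c - 4)*(c - 2)*(c^2 + 2*c - 8) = (c - 4)*(c - 2)^2*(c + 4)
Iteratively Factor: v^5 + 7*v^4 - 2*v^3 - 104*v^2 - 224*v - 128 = (v + 4)*(v^4 + 3*v^3 - 14*v^2 - 48*v - 32) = (v + 1)*(v + 4)*(v^3 + 2*v^2 - 16*v - 32) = (v + 1)*(v + 2)*(v + 4)*(v^2 - 16) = (v - 4)*(v + 1)*(v + 2)*(v + 4)*(v + 4)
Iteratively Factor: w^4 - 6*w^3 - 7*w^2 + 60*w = (w - 4)*(w^3 - 2*w^2 - 15*w) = (w - 5)*(w - 4)*(w^2 + 3*w) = (w - 5)*(w - 4)*(w + 3)*(w)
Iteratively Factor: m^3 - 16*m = (m)*(m^2 - 16) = m*(m - 4)*(m + 4)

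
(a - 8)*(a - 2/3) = a^2 - 26*a/3 + 16/3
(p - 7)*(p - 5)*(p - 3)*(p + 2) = p^4 - 13*p^3 + 41*p^2 + 37*p - 210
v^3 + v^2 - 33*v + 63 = (v - 3)^2*(v + 7)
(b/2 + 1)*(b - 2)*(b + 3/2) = b^3/2 + 3*b^2/4 - 2*b - 3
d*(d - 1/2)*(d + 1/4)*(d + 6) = d^4 + 23*d^3/4 - 13*d^2/8 - 3*d/4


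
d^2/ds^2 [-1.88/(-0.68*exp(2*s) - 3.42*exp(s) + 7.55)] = (1.88*(1.36*exp(s) + 3.42)*(2.72*exp(s) + 6.84)*exp(s) - (5.1136*exp(s) + 6.4296)*(0.68*exp(2*s) + 3.42*exp(s) - 7.55))*exp(s)/(0.68*exp(2*s) + 3.42*exp(s) - 7.55)^3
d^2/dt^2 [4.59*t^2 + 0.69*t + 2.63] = 9.18000000000000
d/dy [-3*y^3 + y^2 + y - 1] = -9*y^2 + 2*y + 1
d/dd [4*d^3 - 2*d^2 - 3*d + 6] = 12*d^2 - 4*d - 3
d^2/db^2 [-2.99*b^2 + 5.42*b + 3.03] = -5.98000000000000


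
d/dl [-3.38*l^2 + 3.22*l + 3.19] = 3.22 - 6.76*l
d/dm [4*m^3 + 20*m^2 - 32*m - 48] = 12*m^2 + 40*m - 32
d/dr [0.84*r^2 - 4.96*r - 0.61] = 1.68*r - 4.96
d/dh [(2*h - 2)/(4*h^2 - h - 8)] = 2*(4*h^2 - h - (h - 1)*(8*h - 1) - 8)/(-4*h^2 + h + 8)^2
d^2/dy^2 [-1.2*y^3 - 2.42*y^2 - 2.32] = -7.2*y - 4.84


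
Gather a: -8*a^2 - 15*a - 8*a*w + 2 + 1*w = -8*a^2 + a*(-8*w - 15) + w + 2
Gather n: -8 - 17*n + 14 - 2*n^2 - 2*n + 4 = -2*n^2 - 19*n + 10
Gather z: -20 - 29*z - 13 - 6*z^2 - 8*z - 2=-6*z^2 - 37*z - 35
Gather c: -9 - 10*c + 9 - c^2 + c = -c^2 - 9*c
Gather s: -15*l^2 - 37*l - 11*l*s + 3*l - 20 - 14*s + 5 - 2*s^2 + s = -15*l^2 - 34*l - 2*s^2 + s*(-11*l - 13) - 15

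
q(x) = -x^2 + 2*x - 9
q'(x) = 2 - 2*x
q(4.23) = -18.43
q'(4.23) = -6.46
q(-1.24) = -13.02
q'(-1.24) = 4.48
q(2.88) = -11.53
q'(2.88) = -3.76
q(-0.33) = -9.77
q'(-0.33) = 2.66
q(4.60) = -20.96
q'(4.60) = -7.20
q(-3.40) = -27.36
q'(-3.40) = 8.80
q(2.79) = -11.20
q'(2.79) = -3.58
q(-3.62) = -29.34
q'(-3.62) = 9.24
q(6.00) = -33.00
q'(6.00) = -10.00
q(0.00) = -9.00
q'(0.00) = 2.00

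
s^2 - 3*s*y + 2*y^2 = (s - 2*y)*(s - y)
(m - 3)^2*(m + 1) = m^3 - 5*m^2 + 3*m + 9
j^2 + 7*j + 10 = (j + 2)*(j + 5)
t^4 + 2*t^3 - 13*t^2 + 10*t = t*(t - 2)*(t - 1)*(t + 5)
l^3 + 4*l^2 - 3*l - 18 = (l - 2)*(l + 3)^2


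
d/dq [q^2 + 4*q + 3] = 2*q + 4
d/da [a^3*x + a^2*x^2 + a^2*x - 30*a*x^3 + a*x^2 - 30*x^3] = x*(3*a^2 + 2*a*x + 2*a - 30*x^2 + x)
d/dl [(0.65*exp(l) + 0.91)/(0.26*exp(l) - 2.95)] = -2.1541*exp(l)/(0.26*exp(l) - 2.95)^2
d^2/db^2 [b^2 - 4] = 2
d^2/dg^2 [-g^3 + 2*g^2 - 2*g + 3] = 4 - 6*g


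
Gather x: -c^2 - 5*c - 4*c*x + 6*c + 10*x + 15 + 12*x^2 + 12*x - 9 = -c^2 + c + 12*x^2 + x*(22 - 4*c) + 6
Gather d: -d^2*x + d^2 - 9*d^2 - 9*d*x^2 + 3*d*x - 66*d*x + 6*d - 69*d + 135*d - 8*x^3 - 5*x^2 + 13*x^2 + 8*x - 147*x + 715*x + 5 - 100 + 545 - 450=d^2*(-x - 8) + d*(-9*x^2 - 63*x + 72) - 8*x^3 + 8*x^2 + 576*x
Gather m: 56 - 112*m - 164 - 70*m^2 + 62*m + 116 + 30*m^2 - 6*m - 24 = -40*m^2 - 56*m - 16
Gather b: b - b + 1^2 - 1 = 0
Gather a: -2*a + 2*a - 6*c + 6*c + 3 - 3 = 0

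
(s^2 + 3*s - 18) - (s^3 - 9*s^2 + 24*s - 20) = -s^3 + 10*s^2 - 21*s + 2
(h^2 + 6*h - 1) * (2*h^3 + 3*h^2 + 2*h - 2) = 2*h^5 + 15*h^4 + 18*h^3 + 7*h^2 - 14*h + 2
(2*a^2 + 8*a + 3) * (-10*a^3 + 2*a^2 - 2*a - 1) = -20*a^5 - 76*a^4 - 18*a^3 - 12*a^2 - 14*a - 3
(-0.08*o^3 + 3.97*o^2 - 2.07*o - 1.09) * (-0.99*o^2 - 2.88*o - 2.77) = 0.0792*o^5 - 3.6999*o^4 - 9.1627*o^3 - 3.9562*o^2 + 8.8731*o + 3.0193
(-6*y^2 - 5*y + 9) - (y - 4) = -6*y^2 - 6*y + 13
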